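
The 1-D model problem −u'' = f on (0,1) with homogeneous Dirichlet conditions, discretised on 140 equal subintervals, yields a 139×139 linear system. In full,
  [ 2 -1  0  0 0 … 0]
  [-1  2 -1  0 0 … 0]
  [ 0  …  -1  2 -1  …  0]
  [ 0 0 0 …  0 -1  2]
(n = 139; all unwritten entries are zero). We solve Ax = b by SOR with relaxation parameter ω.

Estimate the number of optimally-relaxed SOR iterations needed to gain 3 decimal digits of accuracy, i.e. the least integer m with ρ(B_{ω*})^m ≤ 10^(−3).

spectrum of D⁻¹(L+U) = {cos(kπ/140) : 1≤k≤139}; ρ_J = cos(π/140) = 0.9997482.
√(1−ρ_J²) simplifies to sin(π/140) = 0.0224381.
Young: ω* = 2/(1+√(1−ρ_J²)) = 2/(1+0.0224381) = 2/1.0224381 = 1.9561086.
ρ_SOR = ω* − 1 = 1.9561086 − 1 = 0.9561086.
Need (0.9561086)^m ≤ 10^(−3): m ≥ 3·ln10/|ln 0.9561086| = 6.90776/0.0448838 = 153.903 ⇒ m = 154.

m = 154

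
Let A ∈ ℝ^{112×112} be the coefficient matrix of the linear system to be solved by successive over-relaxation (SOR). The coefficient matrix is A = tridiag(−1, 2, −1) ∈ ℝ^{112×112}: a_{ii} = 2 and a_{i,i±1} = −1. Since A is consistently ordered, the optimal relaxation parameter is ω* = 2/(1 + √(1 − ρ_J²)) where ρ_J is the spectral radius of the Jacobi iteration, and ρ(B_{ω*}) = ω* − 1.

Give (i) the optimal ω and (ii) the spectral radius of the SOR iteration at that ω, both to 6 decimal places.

n=112: λ(B_J) = 1 − λ(A)/2 = cos(kπ/113); k=1 gives ρ_J = 0.999614.
1 − cos²(π/113) = sin²(π/113) ⇒ √(1−ρ_J²) = sin(π/113) = 0.0277981.
So ω* = 2/1.0277981 = 1.945907 (Young).
[ρ_SOR] ω* − 1 = 0.945907.

ω* = 1.945907, ρ_SOR = 0.945907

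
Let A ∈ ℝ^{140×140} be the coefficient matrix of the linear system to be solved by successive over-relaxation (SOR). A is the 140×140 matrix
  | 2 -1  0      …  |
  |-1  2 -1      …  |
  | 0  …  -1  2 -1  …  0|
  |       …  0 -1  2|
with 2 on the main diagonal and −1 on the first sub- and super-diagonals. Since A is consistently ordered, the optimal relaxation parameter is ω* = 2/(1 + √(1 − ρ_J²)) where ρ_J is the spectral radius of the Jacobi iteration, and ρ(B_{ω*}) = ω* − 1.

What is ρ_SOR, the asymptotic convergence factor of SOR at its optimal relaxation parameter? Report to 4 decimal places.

ρ_SOR = 0.9564

½·tridiag(1,0,1) at n=140: λ_k = cos(kπ/141); max |λ| at k=1 ⇒ ρ_J = cos(π/141) ≈ 0.9998.
√(1−ρ_J²) = |sin(π/141)| = 0.02228
ω* = 2/(1+0.02228) = 1.9564
ρ_SOR = ω* − 1 ≈ 0.9564.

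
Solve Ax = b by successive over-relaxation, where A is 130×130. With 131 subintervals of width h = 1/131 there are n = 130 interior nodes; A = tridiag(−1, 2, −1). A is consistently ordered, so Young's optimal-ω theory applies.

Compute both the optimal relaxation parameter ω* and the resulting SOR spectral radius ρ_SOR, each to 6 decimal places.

ω* = 1.953164, ρ_SOR = 0.953164

½·tridiag(1,0,1) at n=130: λ_k = cos(kπ/131); max |λ| at k=1 ⇒ ρ_J = cos(π/131) ≈ 0.999712.
√(1−ρ_J²) = |sin(π/131)| = 0.0239793
ω* = 2/(1+0.0239793) = 1.953164
At ω = 1.953164 every |λ(B_ω)| = ω−1, so ρ_SOR = 0.953164.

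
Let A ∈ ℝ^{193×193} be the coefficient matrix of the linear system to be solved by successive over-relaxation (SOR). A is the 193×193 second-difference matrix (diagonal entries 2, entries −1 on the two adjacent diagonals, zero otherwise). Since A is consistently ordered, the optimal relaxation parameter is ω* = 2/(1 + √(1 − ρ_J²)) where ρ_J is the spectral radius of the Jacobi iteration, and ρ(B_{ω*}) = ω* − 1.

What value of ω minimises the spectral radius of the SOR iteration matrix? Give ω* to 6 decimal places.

spectrum of D⁻¹(L+U) = {cos(kπ/194) : 1≤k≤193}; ρ_J = cos(π/194) = 0.999869.
√(1−ρ_J²) = |sin(π/194)| = 0.0161931
Then 2/(1+√(1−ρ_J²)) = 2/(1+0.0161931); ω* = 2/1.0161931 = 1.968130.
[ρ_SOR] ω* − 1 = 0.968130.

ω* = 1.968130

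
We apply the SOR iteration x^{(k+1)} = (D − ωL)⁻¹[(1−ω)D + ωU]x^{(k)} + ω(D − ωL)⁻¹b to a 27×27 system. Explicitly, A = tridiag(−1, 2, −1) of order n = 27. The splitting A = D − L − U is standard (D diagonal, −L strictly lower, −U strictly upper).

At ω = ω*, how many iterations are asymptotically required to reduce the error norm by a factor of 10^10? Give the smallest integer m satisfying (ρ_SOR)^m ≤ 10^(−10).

m = 103

With n=27, ρ(Jacobi) = cos(π/28) = 0.9937122.
√(1−ρ_J²) = |sin(π/28)| = 0.1119645
ω* = 2 / (1 + 0.1119645) = 2 / 1.1119645 ≈ 1.7986186.
At ω = 1.7986186 every |λ(B_ω)| = ω−1, so ρ_SOR = 0.7986186.
ρ_SOR^m ≤ 10^(−10) ⇔ m ≥ 10·ln10/(−ln 0.7986186) = 23.0259/0.224872 = 102.396; m = ⌈102.396⌉ = 103.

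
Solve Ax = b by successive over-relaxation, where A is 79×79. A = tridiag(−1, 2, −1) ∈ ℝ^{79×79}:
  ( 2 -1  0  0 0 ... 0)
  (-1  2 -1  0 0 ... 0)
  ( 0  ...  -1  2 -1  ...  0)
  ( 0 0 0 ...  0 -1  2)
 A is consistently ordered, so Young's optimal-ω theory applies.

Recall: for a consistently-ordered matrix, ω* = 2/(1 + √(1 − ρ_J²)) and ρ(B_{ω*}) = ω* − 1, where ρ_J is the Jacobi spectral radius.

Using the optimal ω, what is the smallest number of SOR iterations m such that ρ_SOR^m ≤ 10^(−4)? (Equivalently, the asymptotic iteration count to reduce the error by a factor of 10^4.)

½·tridiag(1,0,1) at n=79: λ_k = cos(kπ/80); max |λ| at k=1 ⇒ ρ_J = cos(π/80) ≈ 0.9992290.
root = sin(π/80) = 0.0392598  (since 1−cos² = sin²).
Then 2/(1+√(1−ρ_J²)) = 2/(1+0.0392598); ω* = 2/1.0392598 = 1.9244466.
ρ_SOR = ω* − 1 = 1.9244466 − 1 = 0.9244466.
4·ln10 = 9.21034; −ln(0.9244466) = 0.07856; m = ⌈9.21034/0.07856⌉ = ⌈117.240⌉ = 118.

m = 118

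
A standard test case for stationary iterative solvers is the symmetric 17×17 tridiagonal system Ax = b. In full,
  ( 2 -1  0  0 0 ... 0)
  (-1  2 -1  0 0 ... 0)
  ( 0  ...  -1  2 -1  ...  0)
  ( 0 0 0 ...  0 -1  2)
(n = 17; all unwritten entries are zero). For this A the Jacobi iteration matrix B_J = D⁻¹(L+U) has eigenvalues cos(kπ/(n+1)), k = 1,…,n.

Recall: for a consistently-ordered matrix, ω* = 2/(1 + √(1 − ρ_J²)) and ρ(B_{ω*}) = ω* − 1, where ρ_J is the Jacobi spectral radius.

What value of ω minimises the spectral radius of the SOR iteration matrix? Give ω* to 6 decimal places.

½·tridiag(1,0,1) at n=17: λ_k = cos(kπ/18); max |λ| at k=1 ⇒ ρ_J = cos(π/18) ≈ 0.984808.
root = sin(π/18) = 0.1736482  (since 1−cos² = sin²).
Young: ω* = 2/(1+√(1−ρ_J²)) = 2/(1+0.1736482) = 2/1.1736482 = 1.704088.
Hence ρ(B_{ω*}) = 1.704088 − 1 = 0.704088.

ω* = 1.704088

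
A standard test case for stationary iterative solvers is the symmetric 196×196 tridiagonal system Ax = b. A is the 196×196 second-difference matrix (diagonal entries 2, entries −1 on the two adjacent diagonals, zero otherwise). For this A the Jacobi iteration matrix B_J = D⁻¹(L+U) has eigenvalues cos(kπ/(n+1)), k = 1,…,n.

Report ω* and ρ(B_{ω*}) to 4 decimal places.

ω* = 1.9686, ρ_SOR = 0.9686

½·tridiag(1,0,1) at n=196: λ_k = cos(kπ/197); max |λ| at k=1 ⇒ ρ_J = cos(π/197) ≈ 0.9999.
root = sin(π/197) = 0.01595  (since 1−cos² = sin²).
ω* = 2 / (1 + 0.01595) = 2 / 1.01595 ≈ 1.9686.
and ρ(B_{ω*}) = 1.9686 − 1 = 0.9686.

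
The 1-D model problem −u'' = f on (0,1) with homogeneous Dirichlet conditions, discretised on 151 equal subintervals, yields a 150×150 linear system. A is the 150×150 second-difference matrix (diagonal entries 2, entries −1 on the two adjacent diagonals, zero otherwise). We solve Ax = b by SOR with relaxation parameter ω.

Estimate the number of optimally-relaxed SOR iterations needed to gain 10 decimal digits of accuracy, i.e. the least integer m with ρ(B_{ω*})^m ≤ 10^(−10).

m = 554

½·tridiag(1,0,1) at n=150: λ_k = cos(kπ/151); max |λ| at k=1 ⇒ ρ_J = cos(π/151) ≈ 0.9997836.
√(1−ρ_J²) simplifies to sin(π/151) = 0.0208037.
ω* = 2/(1 + 0.0208037) = 2/1.0208037 = 1.9592405.
ρ_SOR = ω* − 1 = 1.9592405 − 1 = 0.9592405.
For 10 digits: m = 10·ln10 / (−ln 0.9592405) = 23.0259/0.0416135 = 553.328; round up → m = 554.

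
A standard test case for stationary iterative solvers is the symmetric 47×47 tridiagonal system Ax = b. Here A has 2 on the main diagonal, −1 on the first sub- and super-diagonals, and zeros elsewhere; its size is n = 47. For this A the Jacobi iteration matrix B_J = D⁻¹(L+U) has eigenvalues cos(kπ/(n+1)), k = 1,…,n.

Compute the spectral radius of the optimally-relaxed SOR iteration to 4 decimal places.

ρ_SOR = 0.8772

B_J for the 47×47 system has eigenvalues cos(kπ/48); ρ_J = cos(π/48) = 0.9979.
1 − cos²(π/48) = sin²(π/48) ⇒ √(1−ρ_J²) = sin(π/48) = 0.06540.
Young: ω* = 2/(1+√(1−ρ_J²)) = 2/(1+0.06540) = 2/1.06540 = 1.8772.
ρ_SOR = ω* − 1 = 1.8772 − 1 = 0.8772.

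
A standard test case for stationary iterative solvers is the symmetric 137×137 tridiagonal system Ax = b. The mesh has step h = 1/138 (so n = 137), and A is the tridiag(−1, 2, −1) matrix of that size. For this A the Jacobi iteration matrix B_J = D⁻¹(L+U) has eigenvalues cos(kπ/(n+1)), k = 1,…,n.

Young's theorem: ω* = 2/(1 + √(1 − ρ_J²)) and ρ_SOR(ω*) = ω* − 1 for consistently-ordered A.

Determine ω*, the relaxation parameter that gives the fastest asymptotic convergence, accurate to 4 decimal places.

spectrum of D⁻¹(L+U) = {cos(kπ/138) : 1≤k≤137}; ρ_J = cos(π/138) = 0.9997.
√(1 − cos²(π/138)) = sin(π/138) ≈ 0.02276.
ω* = 2 / (1 + 0.02276) = 2 / 1.02276 ≈ 1.9555.
Hence ρ(B_{ω*}) = 1.9555 − 1 = 0.9555.

ω* = 1.9555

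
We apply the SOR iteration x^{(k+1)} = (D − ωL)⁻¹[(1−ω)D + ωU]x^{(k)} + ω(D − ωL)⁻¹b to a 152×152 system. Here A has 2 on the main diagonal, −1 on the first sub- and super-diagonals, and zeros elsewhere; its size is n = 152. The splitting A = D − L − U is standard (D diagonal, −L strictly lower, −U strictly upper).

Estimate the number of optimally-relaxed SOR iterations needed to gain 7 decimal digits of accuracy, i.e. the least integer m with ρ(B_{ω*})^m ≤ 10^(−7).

n=152: λ(B_J) = 1 − λ(A)/2 = cos(kπ/153); k=1 gives ρ_J = 0.9997892.
√(1 − cos²(π/153)) = sin(π/153) ≈ 0.0205318.
ω* = 2/(1+0.0205318) = 1.9597625
ρ(B_{ω*}) = ω*−1 = 0.9597625
For 7 digits: m = 7·ln10 / (−ln 0.9597625) = 16.1181/0.0410694 = 392.460; round up → m = 393.

m = 393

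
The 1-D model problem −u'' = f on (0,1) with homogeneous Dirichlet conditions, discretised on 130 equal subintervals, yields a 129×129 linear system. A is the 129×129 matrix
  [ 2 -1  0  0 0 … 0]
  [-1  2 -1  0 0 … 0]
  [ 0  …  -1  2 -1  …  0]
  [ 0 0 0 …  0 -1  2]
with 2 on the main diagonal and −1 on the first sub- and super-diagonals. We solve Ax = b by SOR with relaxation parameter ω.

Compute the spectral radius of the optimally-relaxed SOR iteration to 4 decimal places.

½·tridiag(1,0,1) at n=129: λ_k = cos(kπ/130); max |λ| at k=1 ⇒ ρ_J = cos(π/130) ≈ 0.9997.
√(1 − cos²(π/130)) = sin(π/130) ≈ 0.02416.
ω* = 2/(1 + 0.02416) = 2/1.02416 = 1.9528.
ρ(B_{ω*}) = ω*−1 = 0.9528

ρ_SOR = 0.9528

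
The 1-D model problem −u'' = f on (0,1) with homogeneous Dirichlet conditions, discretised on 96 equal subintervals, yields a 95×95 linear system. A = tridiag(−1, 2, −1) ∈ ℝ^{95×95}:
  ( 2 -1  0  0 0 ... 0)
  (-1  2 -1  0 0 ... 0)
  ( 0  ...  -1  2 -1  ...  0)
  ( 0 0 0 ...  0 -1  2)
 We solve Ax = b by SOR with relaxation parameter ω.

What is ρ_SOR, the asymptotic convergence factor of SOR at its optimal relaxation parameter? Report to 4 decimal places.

ρ_SOR = 0.9366

With n=95, ρ(Jacobi) = cos(π/96) = 0.9995.
√(1−ρ_J²) simplifies to sin(π/96) = 0.03272.
Young: ω* = 2/(1+√(1−ρ_J²)) = 2/(1+0.03272) = 2/1.03272 = 1.9366.
ρ(B_{ω*}) = ω*−1 = 0.9366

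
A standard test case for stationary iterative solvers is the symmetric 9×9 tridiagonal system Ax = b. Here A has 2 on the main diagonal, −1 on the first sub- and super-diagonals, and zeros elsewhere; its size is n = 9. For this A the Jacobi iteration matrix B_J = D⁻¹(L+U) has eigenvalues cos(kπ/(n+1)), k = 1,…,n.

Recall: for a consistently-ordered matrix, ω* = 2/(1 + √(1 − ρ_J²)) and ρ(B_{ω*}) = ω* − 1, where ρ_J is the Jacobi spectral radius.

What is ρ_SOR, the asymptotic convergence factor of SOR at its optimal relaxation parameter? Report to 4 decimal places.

ρ_SOR = 0.5279

ρ_J = max_k |cos(kπ/10)| = cos(π/10) = 0.9511
√(1 − cos²(π/10)) = sin(π/10) ≈ 0.30902.
ω* = 2/(1+0.30902) = 1.5279
At ω = 1.5279 every |λ(B_ω)| = ω−1, so ρ_SOR = 0.5279.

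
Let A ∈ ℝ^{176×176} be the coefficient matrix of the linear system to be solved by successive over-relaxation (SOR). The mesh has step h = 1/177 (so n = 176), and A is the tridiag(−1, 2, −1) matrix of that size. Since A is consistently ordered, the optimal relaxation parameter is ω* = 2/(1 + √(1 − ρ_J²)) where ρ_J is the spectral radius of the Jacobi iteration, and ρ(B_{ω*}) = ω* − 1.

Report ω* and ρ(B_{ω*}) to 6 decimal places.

ω* = 1.965123, ρ_SOR = 0.965123

ρ_J = max_k |cos(kπ/177)| = cos(π/177) = 0.999842
√(1−ρ_J²) = |sin(π/177)| = 0.0177482
ω* = 2/(1 + 0.0177482) = 2/1.0177482 = 1.965123.
ρ(B_{ω*}) = ω*−1 = 0.965123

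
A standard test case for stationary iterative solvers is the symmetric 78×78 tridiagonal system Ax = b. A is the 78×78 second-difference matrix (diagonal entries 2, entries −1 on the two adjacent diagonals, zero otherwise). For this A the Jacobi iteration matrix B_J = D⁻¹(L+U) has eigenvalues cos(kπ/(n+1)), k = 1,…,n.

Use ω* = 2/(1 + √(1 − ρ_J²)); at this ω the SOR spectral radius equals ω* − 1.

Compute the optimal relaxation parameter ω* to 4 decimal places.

n=78: λ(B_J) = 1 − λ(A)/2 = cos(kπ/79); k=1 gives ρ_J = 0.9992.
√(1−ρ_J²) = |sin(π/79)| = 0.03976
Then 2/(1+√(1−ρ_J²)) = 2/(1+0.03976); ω* = 2/1.03976 = 1.9235.
At ω = 1.9235 every |λ(B_ω)| = ω−1, so ρ_SOR = 0.9235.

ω* = 1.9235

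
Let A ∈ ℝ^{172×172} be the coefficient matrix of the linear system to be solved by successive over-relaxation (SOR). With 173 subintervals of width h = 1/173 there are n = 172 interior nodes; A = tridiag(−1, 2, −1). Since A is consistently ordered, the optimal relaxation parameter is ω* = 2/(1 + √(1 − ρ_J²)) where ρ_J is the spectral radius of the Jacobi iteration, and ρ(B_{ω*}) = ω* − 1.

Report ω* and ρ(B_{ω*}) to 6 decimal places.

With n=172, ρ(Jacobi) = cos(π/173) = 0.999835.
root = sin(π/173) = 0.0181585  (since 1−cos² = sin²).
Then 2/(1+√(1−ρ_J²)) = 2/(1+0.0181585); ω* = 2/1.0181585 = 1.964331.
ρ(B_{ω*}) = ω*−1 = 0.964331

ω* = 1.964331, ρ_SOR = 0.964331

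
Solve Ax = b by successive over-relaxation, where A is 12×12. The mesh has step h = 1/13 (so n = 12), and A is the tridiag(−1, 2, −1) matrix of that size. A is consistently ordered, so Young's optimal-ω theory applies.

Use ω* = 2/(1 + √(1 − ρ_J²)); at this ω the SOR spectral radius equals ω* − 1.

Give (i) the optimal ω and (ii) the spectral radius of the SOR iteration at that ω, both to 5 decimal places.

½·tridiag(1,0,1) at n=12: λ_k = cos(kπ/13); max |λ| at k=1 ⇒ ρ_J = cos(π/13) ≈ 0.97094.
1 − cos²(π/13) = sin²(π/13) ⇒ √(1−ρ_J²) = sin(π/13) = 0.239316.
Then 2/(1+√(1−ρ_J²)) = 2/(1+0.239316); ω* = 2/1.239316 = 1.61379.
Hence ρ(B_{ω*}) = 1.61379 − 1 = 0.61379.

ω* = 1.61379, ρ_SOR = 0.61379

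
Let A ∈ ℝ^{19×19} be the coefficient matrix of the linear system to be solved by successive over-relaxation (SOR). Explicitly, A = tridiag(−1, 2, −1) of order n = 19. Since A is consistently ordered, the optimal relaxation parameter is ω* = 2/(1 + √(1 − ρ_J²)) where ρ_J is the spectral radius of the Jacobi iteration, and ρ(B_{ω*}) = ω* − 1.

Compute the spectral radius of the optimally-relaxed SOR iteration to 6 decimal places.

ρ_SOR = 0.729454

With n=19, ρ(Jacobi) = cos(π/20) = 0.987688.
√(1 − cos²(π/20)) = sin(π/20) ≈ 0.1564345.
Young: ω* = 2/(1+√(1−ρ_J²)) = 2/(1+0.1564345) = 2/1.1564345 = 1.729454.
At ω = 1.729454 every |λ(B_ω)| = ω−1, so ρ_SOR = 0.729454.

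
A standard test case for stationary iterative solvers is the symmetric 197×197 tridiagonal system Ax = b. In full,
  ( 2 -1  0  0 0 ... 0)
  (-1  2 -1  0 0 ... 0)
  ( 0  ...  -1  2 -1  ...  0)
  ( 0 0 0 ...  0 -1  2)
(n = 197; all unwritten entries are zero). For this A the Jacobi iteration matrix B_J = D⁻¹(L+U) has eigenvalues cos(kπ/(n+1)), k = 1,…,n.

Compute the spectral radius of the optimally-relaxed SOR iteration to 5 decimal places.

½·tridiag(1,0,1) at n=197: λ_k = cos(kπ/198); max |λ| at k=1 ⇒ ρ_J = cos(π/198) ≈ 0.99987.
1 − cos²(π/198) = sin²(π/198) ⇒ √(1−ρ_J²) = sin(π/198) = 0.015866.
Young: ω* = 2/(1+√(1−ρ_J²)) = 2/(1+0.015866) = 2/1.015866 = 1.96876.
Hence ρ(B_{ω*}) = 1.96876 − 1 = 0.96876.

ρ_SOR = 0.96876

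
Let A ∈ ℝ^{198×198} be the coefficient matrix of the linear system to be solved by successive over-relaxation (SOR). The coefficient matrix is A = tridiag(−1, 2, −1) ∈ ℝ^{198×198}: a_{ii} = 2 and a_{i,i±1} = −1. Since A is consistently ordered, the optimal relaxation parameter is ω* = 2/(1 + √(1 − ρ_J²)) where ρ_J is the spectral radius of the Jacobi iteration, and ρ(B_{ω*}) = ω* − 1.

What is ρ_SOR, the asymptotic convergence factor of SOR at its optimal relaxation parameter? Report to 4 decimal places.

ρ_SOR = 0.9689

B_J for the 198×198 system has eigenvalues cos(kπ/199); ρ_J = cos(π/199) = 0.9999.
√(1−ρ_J²) = |sin(π/199)| = 0.01579
ω* = 2/(1+0.01579) = 1.9689
At ω = 1.9689 every |λ(B_ω)| = ω−1, so ρ_SOR = 0.9689.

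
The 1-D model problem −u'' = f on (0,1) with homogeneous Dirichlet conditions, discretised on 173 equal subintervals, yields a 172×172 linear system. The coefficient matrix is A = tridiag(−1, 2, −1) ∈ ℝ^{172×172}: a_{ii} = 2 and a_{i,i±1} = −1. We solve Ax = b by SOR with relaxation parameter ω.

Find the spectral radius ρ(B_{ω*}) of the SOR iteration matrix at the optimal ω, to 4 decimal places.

spectrum of D⁻¹(L+U) = {cos(kπ/173) : 1≤k≤172}; ρ_J = cos(π/173) = 0.9998.
√(1 − cos²(π/173)) = sin(π/173) ≈ 0.01816.
Then 2/(1+√(1−ρ_J²)) = 2/(1+0.01816); ω* = 2/1.01816 = 1.9643.
ρ_SOR = ω* − 1 = 1.9643 − 1 = 0.9643.

ρ_SOR = 0.9643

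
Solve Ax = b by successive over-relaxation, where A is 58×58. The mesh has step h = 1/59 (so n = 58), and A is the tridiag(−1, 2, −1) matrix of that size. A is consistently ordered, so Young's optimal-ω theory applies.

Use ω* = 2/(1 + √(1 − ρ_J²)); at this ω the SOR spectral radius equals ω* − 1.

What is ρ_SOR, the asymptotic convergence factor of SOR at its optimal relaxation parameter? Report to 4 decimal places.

spectrum of D⁻¹(L+U) = {cos(kπ/59) : 1≤k≤58}; ρ_J = cos(π/59) = 0.9986.
√(1−ρ_J²) simplifies to sin(π/59) = 0.05322.
ω* = 2/(1+0.05322) = 1.8989
ρ_SOR = ω* − 1 = 1.8989 − 1 = 0.8989.

ρ_SOR = 0.8989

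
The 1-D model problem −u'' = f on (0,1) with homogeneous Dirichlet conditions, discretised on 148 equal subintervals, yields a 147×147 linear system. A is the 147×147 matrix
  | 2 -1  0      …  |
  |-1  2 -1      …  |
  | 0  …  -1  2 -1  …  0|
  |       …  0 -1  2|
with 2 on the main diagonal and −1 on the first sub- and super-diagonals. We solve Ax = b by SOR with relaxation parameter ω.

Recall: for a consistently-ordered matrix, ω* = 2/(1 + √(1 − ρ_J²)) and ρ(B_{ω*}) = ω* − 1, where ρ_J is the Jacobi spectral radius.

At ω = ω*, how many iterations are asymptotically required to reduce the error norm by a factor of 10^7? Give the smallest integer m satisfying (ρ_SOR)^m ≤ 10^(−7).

m = 380

B_J for the 147×147 system has eigenvalues cos(kπ/148); ρ_J = cos(π/148) = 0.9997747.
√(1 − cos²(π/148)) = sin(π/148) ≈ 0.0212254.
Young: ω* = 2/(1+√(1−ρ_J²)) = 2/(1+0.0212254) = 2/1.0212254 = 1.9584315.
[ρ_SOR] ω* − 1 = 0.9584315.
Need (0.9584315)^m ≤ 10^(−7): m ≥ 7·ln10/|ln 0.9584315| = 16.1181/0.0424572 = 379.632 ⇒ m = 380.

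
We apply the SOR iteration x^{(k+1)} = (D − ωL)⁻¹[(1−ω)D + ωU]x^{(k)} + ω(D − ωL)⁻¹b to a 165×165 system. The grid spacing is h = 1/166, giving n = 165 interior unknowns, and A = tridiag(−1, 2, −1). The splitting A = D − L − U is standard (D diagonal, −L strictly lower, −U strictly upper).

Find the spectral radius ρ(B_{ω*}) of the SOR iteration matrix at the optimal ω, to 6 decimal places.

spectrum of D⁻¹(L+U) = {cos(kπ/166) : 1≤k≤165}; ρ_J = cos(π/166) = 0.999821.
√(1 − cos²(π/166)) = sin(π/166) ≈ 0.0189241.
ω* = 2/(1 + 0.0189241) = 2/1.0189241 = 1.962855.
At ω = 1.962855 every |λ(B_ω)| = ω−1, so ρ_SOR = 0.962855.

ρ_SOR = 0.962855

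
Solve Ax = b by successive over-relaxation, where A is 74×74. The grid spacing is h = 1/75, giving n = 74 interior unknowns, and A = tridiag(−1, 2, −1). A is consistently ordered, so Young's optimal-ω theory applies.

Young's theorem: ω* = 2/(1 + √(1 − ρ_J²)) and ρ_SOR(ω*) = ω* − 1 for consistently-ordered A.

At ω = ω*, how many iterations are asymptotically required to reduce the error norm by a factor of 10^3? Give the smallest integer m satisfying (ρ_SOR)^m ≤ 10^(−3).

m = 83

ρ_J = max_k |cos(kπ/75)| = cos(π/75) = 0.9991228
√(1−ρ_J²) = |sin(π/75)| = 0.0418757
Then 2/(1+√(1−ρ_J²)) = 2/(1+0.0418757); ω* = 2/1.0418757 = 1.9196148.
and ρ(B_{ω*}) = 1.9196148 − 1 = 0.9196148.
Need (0.9196148)^m ≤ 10^(−3): m ≥ 3·ln10/|ln 0.9196148| = 6.90776/0.0838004 = 82.431 ⇒ m = 83.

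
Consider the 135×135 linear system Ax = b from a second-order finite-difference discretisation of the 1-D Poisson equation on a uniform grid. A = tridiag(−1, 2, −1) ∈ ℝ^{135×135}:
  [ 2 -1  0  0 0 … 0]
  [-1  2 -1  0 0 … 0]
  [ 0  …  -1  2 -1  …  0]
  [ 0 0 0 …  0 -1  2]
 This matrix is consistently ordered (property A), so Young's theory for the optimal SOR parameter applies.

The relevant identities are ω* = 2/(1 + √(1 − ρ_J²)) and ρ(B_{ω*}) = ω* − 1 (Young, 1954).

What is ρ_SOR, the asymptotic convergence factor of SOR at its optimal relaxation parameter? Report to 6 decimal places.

ρ_SOR = 0.954847

½·tridiag(1,0,1) at n=135: λ_k = cos(kπ/136); max |λ| at k=1 ⇒ ρ_J = cos(π/136) ≈ 0.999733.
√(1−ρ_J²) simplifies to sin(π/136) = 0.0230979.
ω* = 2/(1 + 0.0230979) = 2/1.0230979 = 1.954847.
and ρ(B_{ω*}) = 1.954847 − 1 = 0.954847.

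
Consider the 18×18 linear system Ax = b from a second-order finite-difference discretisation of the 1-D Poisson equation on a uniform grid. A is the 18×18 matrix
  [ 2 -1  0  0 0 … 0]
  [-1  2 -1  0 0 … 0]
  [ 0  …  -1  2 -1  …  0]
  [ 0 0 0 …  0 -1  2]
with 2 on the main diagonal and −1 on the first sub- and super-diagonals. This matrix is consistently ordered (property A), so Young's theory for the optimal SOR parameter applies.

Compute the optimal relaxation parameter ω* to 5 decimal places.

ρ_J = max_k |cos(kπ/19)| = cos(π/19) = 0.98636
√(1−ρ_J²) simplifies to sin(π/19) = 0.164595.
ω* = 2 / (1 + 0.164595) = 2 / 1.164595 ≈ 1.71734.
and ρ(B_{ω*}) = 1.71734 − 1 = 0.71734.

ω* = 1.71734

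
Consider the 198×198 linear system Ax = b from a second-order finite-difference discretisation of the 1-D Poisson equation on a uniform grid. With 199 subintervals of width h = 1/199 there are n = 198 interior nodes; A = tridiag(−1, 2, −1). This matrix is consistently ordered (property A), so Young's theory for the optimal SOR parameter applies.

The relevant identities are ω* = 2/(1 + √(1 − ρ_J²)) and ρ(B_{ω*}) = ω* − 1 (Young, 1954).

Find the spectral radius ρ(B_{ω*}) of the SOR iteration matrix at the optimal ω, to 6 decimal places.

ρ_SOR = 0.968918

n=198: λ(B_J) = 1 − λ(A)/2 = cos(kπ/199); k=1 gives ρ_J = 0.999875.
√(1−ρ_J²) simplifies to sin(π/199) = 0.0157862.
So ω* = 2/1.0157862 = 1.968918 (Young).
and ρ(B_{ω*}) = 1.968918 − 1 = 0.968918.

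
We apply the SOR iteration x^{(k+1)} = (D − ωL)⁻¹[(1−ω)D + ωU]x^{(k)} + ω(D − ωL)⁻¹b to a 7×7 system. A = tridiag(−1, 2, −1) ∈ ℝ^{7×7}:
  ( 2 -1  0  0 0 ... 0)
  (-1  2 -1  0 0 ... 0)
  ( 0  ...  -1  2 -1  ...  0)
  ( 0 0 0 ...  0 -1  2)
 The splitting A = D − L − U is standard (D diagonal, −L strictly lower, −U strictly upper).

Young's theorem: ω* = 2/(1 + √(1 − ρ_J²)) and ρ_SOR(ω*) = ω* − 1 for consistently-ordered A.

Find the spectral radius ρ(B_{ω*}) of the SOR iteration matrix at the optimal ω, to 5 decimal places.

ρ_SOR = 0.44646

½·tridiag(1,0,1) at n=7: λ_k = cos(kπ/8); max |λ| at k=1 ⇒ ρ_J = cos(π/8) ≈ 0.92388.
√(1−ρ_J²) = |sin(π/8)| = 0.382683
Then 2/(1+√(1−ρ_J²)) = 2/(1+0.382683); ω* = 2/1.382683 = 1.44646.
and ρ(B_{ω*}) = 1.44646 − 1 = 0.44646.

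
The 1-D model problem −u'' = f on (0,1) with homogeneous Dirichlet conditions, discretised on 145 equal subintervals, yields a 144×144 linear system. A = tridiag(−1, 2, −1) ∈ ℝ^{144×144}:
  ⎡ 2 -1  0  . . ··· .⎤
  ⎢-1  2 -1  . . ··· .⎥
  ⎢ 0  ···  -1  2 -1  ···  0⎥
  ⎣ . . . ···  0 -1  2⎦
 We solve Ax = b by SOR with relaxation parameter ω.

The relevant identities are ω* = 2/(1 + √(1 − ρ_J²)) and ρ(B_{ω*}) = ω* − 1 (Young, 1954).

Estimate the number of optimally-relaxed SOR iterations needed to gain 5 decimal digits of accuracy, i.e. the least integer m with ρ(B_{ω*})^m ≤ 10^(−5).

m = 266

½·tridiag(1,0,1) at n=144: λ_k = cos(kπ/145); max |λ| at k=1 ⇒ ρ_J = cos(π/145) ≈ 0.9997653.
√(1−ρ_J²) simplifies to sin(π/145) = 0.0216645.
ω* = 2 / (1 + 0.0216645) = 2 / 1.0216645 ≈ 1.9575898.
Hence ρ(B_{ω*}) = 1.9575898 − 1 = 0.9575898.
m ≥ 5·ln10 / (−ln 0.9575898) = 265.667; smallest integer m = 266.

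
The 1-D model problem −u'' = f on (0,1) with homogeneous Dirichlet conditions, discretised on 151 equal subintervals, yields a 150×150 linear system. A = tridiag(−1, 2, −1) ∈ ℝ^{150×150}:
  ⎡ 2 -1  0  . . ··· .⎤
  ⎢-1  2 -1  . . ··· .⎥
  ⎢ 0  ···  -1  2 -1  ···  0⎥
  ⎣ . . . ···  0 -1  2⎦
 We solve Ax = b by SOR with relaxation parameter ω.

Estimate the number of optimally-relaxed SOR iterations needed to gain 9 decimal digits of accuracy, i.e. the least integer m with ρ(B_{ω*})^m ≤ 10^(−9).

B_J for the 150×150 system has eigenvalues cos(kπ/151); ρ_J = cos(π/151) = 0.9997836.
√(1−ρ_J²) simplifies to sin(π/151) = 0.0208037.
Young: ω* = 2/(1+√(1−ρ_J²)) = 2/(1+0.0208037) = 2/1.0208037 = 1.9592405.
and ρ(B_{ω*}) = 1.9592405 − 1 = 0.9592405.
Need (0.9592405)^m ≤ 10^(−9): m ≥ 9·ln10/|ln 0.9592405| = 20.7233/0.0416135 = 497.995 ⇒ m = 498.

m = 498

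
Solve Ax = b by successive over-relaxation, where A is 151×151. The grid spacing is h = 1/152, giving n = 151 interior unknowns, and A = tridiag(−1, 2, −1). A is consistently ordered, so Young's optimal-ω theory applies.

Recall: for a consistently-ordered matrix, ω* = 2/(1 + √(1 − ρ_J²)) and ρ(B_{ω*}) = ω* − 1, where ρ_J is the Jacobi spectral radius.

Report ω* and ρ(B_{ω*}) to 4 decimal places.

ω* = 1.9595, ρ_SOR = 0.9595

ρ_J = max_k |cos(kπ/152)| = cos(π/152) = 0.9998
√(1−ρ_J²) = |sin(π/152)| = 0.02067
Young: ω* = 2/(1+√(1−ρ_J²)) = 2/(1+0.02067) = 2/1.02067 = 1.9595.
ρ_SOR = ω* − 1 = 1.9595 − 1 = 0.9595.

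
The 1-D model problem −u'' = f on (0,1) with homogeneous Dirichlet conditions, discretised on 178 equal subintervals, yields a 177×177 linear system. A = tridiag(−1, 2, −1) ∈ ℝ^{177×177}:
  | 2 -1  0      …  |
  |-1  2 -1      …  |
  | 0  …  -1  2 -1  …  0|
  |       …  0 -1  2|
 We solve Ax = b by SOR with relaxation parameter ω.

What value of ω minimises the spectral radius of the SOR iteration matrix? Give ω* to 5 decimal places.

ω* = 1.96532

With n=177, ρ(Jacobi) = cos(π/178) = 0.99984.
√(1−ρ_J²) = |sin(π/178)| = 0.017648
ω* = 2/(1+0.017648) = 1.96532
[ρ_SOR] ω* − 1 = 0.96532.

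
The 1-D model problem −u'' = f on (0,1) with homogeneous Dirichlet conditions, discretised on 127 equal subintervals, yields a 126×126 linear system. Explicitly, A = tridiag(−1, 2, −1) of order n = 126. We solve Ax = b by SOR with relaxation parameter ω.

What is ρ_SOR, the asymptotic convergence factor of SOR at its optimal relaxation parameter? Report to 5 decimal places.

n=126: λ(B_J) = 1 − λ(A)/2 = cos(kπ/127); k=1 gives ρ_J = 0.99969.
root = sin(π/127) = 0.024734  (since 1−cos² = sin²).
Young: ω* = 2/(1+√(1−ρ_J²)) = 2/(1+0.024734) = 2/1.024734 = 1.95173.
and ρ(B_{ω*}) = 1.95173 − 1 = 0.95173.

ρ_SOR = 0.95173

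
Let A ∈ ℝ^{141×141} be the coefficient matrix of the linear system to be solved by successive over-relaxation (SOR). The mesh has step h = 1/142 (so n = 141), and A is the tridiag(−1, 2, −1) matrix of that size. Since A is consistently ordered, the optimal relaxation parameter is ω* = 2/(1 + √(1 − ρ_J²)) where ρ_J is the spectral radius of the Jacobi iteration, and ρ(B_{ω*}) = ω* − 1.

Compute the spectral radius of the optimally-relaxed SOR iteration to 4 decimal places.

ρ_SOR = 0.9567

With n=141, ρ(Jacobi) = cos(π/142) = 0.9998.
√(1−ρ_J²) simplifies to sin(π/142) = 0.02212.
Then 2/(1+√(1−ρ_J²)) = 2/(1+0.02212); ω* = 2/1.02212 = 1.9567.
Hence ρ(B_{ω*}) = 1.9567 − 1 = 0.9567.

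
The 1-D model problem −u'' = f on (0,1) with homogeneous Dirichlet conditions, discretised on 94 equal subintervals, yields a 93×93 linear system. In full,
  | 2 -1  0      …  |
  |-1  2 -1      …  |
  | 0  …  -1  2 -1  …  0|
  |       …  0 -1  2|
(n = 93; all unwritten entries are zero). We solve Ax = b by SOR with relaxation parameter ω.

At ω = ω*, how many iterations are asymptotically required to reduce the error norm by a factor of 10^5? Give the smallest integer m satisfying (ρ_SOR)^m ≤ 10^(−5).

m = 173

½·tridiag(1,0,1) at n=93: λ_k = cos(kπ/94); max |λ| at k=1 ⇒ ρ_J = cos(π/94) ≈ 0.9994416.
√(1 − cos²(π/94)) = sin(π/94) ≈ 0.0334150.
Then 2/(1+√(1−ρ_J²)) = 2/(1+0.0334150); ω* = 2/1.0334150 = 1.9353309.
and ρ(B_{ω*}) = 1.9353309 − 1 = 0.9353309.
(0.9353309)^m ≤ 10^{−5}  ⇒  m·ln(0.9353309) ≤ −5·ln10  ⇒  m ≥ 172.207  ⇒  m = 173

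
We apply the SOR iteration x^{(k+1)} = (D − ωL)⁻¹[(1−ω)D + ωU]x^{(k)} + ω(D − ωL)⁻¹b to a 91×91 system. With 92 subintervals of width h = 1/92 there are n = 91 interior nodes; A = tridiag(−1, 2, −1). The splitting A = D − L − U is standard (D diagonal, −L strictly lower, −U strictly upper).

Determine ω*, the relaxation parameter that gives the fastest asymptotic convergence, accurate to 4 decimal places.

ρ_J = max_k |cos(kπ/92)| = cos(π/92) = 0.9994
1 − cos²(π/92) = sin²(π/92) ⇒ √(1−ρ_J²) = sin(π/92) = 0.03414.
So ω* = 2/1.03414 = 1.9340 (Young).
ρ_SOR = ω* − 1 ≈ 0.9340.

ω* = 1.9340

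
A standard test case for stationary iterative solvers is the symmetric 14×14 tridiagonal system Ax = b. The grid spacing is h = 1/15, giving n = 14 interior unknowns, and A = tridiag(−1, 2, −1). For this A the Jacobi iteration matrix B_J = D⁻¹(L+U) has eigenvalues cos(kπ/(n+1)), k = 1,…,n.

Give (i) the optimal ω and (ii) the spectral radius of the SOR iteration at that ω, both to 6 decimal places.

B_J for the 14×14 system has eigenvalues cos(kπ/15); ρ_J = cos(π/15) = 0.978148.
√(1−ρ_J²) simplifies to sin(π/15) = 0.2079117.
ω* = 2 / (1 + 0.2079117) = 2 / 1.2079117 ≈ 1.655750.
Hence ρ(B_{ω*}) = 1.655750 − 1 = 0.655750.

ω* = 1.655750, ρ_SOR = 0.655750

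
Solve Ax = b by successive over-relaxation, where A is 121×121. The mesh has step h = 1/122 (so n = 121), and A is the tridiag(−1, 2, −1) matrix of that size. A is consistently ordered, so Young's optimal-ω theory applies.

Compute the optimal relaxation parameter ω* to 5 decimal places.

ω* = 1.94980

[ρ_J] n=121: ρ(B_J) = cos(π/(n+1)) = cos(π/122) = 0.99967.
1 − cos²(π/122) = sin²(π/122) ⇒ √(1−ρ_J²) = sin(π/122) = 0.025748.
Then 2/(1+√(1−ρ_J²)) = 2/(1+0.025748); ω* = 2/1.025748 = 1.94980.
ρ_SOR = ω* − 1 = 1.94980 − 1 = 0.94980.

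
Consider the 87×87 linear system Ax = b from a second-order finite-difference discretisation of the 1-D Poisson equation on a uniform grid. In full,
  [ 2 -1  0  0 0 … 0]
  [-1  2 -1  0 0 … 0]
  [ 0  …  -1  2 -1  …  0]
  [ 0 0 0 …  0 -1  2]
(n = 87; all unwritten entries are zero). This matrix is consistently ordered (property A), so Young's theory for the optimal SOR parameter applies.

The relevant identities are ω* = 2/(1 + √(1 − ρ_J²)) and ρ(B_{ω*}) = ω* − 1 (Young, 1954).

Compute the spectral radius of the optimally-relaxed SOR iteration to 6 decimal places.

ρ_SOR = 0.931075

ρ_J = max_k |cos(kπ/88)| = cos(π/88) = 0.999363
root = sin(π/88) = 0.0356923  (since 1−cos² = sin²).
Young: ω* = 2/(1+√(1−ρ_J²)) = 2/(1+0.0356923) = 2/1.0356923 = 1.931075.
and ρ(B_{ω*}) = 1.931075 − 1 = 0.931075.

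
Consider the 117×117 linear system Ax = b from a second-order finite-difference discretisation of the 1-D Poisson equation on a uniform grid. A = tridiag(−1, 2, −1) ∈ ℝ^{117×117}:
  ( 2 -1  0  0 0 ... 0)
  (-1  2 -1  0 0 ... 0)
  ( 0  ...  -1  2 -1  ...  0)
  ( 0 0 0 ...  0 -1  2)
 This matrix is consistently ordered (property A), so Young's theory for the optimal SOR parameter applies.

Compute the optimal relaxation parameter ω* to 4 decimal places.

ω* = 1.9481

[ρ_J] n=117: ρ(B_J) = cos(π/(n+1)) = cos(π/118) = 0.9996.
√(1−ρ_J²) = |sin(π/118)| = 0.02662
[ω*] 2 ÷ (1 + 0.02662) = 2 ÷ 1.02662 = 1.9481.
At ω = 1.9481 every |λ(B_ω)| = ω−1, so ρ_SOR = 0.9481.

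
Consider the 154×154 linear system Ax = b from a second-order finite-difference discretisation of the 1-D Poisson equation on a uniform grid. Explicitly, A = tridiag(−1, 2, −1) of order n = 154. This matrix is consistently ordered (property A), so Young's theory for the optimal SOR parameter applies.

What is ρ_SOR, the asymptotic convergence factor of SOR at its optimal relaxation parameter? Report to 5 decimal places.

ρ_SOR = 0.96027

[ρ_J] n=154: ρ(B_J) = cos(π/(n+1)) = cos(π/155) = 0.99979.
root = sin(π/155) = 0.020267  (since 1−cos² = sin²).
ω* = 2 / (1 + 0.020267) = 2 / 1.020267 ≈ 1.96027.
ρ_SOR = ω* − 1 ≈ 0.96027.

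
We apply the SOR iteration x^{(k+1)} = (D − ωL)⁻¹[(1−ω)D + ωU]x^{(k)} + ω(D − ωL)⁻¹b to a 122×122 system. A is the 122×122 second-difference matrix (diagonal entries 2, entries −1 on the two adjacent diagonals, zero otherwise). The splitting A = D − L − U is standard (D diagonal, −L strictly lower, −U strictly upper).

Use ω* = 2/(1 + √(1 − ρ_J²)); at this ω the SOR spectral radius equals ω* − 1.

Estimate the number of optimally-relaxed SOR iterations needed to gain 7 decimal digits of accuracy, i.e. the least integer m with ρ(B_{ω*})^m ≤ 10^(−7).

m = 316

n=122: λ(B_J) = 1 − λ(A)/2 = cos(kπ/123); k=1 gives ρ_J = 0.9996738.
√(1 − cos²(π/123)) = sin(π/123) ≈ 0.0255386.
[ω*] 2 ÷ (1 + 0.0255386) = 2 ÷ 1.0255386 = 1.9501948.
ρ_SOR = ω* − 1 = 1.9501948 − 1 = 0.9501948.
For 7 digits: m = 7·ln10 / (−ln 0.9501948) = 16.1181/0.0510883 = 315.495; round up → m = 316.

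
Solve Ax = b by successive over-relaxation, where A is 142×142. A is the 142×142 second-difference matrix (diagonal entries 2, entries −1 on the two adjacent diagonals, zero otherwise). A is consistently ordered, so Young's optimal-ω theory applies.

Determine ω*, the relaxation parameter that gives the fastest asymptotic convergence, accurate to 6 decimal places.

ω* = 1.957010

n=142: λ(B_J) = 1 − λ(A)/2 = cos(kπ/143); k=1 gives ρ_J = 0.999759.
√(1−ρ_J²) = |sin(π/143)| = 0.0219674
ω* = 2/(1 + 0.0219674) = 2/1.0219674 = 1.957010.
At ω = 1.957010 every |λ(B_ω)| = ω−1, so ρ_SOR = 0.957010.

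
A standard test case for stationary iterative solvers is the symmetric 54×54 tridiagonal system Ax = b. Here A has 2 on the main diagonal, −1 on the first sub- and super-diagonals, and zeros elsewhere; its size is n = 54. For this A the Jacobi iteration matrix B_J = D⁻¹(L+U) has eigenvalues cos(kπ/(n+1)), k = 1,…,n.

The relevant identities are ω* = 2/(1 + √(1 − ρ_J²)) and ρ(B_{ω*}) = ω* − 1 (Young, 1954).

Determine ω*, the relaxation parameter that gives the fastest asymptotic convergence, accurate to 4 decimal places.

With n=54, ρ(Jacobi) = cos(π/55) = 0.9984.
√(1−ρ_J²) = |sin(π/55)| = 0.05709
So ω* = 2/1.05709 = 1.8920 (Young).
At ω = 1.8920 every |λ(B_ω)| = ω−1, so ρ_SOR = 0.8920.

ω* = 1.8920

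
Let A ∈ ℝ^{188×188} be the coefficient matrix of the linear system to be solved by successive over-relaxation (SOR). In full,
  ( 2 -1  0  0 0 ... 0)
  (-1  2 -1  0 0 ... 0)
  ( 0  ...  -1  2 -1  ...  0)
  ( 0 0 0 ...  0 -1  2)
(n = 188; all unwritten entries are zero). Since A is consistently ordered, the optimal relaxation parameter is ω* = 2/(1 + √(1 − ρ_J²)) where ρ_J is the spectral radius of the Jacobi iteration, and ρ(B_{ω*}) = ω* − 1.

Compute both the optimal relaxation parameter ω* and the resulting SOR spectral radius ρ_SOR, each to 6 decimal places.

ω* = 1.967301, ρ_SOR = 0.967301

ρ_J = max_k |cos(kπ/189)| = cos(π/189) = 0.999862
√(1−ρ_J²) simplifies to sin(π/189) = 0.0166214.
Then 2/(1+√(1−ρ_J²)) = 2/(1+0.0166214); ω* = 2/1.0166214 = 1.967301.
ρ(B_{ω*}) = ω*−1 = 0.967301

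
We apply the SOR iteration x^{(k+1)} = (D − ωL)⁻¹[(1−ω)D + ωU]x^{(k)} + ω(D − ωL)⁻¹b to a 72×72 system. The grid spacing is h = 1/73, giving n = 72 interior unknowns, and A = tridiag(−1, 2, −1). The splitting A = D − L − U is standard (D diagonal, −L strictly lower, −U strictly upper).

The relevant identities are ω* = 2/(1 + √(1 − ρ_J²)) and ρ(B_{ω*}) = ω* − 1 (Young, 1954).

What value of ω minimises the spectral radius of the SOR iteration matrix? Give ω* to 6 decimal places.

ρ_J = max_k |cos(kπ/73)| = cos(π/73) = 0.999074
root = sin(π/73) = 0.0430222  (since 1−cos² = sin²).
ω* = 2/(1+0.0430222) = 1.917505
ρ_SOR = ω* − 1 ≈ 0.917505.

ω* = 1.917505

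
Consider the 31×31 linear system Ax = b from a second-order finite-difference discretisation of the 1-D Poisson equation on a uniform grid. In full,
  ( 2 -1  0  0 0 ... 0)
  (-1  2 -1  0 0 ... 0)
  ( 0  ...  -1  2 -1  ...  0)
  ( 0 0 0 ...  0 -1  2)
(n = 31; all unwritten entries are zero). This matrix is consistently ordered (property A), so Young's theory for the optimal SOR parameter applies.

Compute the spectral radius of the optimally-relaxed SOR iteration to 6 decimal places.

ρ_SOR = 0.821465

[ρ_J] n=31: ρ(B_J) = cos(π/(n+1)) = cos(π/32) = 0.995185.
√(1−ρ_J²) simplifies to sin(π/32) = 0.0980171.
Then 2/(1+√(1−ρ_J²)) = 2/(1+0.0980171); ω* = 2/1.0980171 = 1.821465.
and ρ(B_{ω*}) = 1.821465 − 1 = 0.821465.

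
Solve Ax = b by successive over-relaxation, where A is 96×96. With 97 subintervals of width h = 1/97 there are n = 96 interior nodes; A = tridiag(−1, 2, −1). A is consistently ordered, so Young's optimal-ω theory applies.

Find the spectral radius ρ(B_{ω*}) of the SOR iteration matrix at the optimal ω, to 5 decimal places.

ρ_SOR = 0.93727

ρ_J = max_k |cos(kπ/97)| = cos(π/97) = 0.99948
root = sin(π/97) = 0.032382  (since 1−cos² = sin²).
[ω*] 2 ÷ (1 + 0.032382) = 2 ÷ 1.032382 = 1.93727.
ρ_SOR = ω* − 1 = 1.93727 − 1 = 0.93727.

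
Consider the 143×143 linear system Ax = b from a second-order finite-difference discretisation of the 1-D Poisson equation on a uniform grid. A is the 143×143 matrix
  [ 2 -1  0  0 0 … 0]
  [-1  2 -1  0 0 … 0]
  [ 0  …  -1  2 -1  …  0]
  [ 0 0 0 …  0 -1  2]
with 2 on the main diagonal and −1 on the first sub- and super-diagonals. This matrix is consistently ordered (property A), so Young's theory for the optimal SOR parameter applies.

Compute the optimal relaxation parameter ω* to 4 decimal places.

ρ_J = max_k |cos(kπ/144)| = cos(π/144) = 0.9998
√(1 − cos²(π/144)) = sin(π/144) ≈ 0.02181.
Then 2/(1+√(1−ρ_J²)) = 2/(1+0.02181); ω* = 2/1.02181 = 1.9573.
ρ_SOR = ω* − 1 ≈ 0.9573.

ω* = 1.9573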